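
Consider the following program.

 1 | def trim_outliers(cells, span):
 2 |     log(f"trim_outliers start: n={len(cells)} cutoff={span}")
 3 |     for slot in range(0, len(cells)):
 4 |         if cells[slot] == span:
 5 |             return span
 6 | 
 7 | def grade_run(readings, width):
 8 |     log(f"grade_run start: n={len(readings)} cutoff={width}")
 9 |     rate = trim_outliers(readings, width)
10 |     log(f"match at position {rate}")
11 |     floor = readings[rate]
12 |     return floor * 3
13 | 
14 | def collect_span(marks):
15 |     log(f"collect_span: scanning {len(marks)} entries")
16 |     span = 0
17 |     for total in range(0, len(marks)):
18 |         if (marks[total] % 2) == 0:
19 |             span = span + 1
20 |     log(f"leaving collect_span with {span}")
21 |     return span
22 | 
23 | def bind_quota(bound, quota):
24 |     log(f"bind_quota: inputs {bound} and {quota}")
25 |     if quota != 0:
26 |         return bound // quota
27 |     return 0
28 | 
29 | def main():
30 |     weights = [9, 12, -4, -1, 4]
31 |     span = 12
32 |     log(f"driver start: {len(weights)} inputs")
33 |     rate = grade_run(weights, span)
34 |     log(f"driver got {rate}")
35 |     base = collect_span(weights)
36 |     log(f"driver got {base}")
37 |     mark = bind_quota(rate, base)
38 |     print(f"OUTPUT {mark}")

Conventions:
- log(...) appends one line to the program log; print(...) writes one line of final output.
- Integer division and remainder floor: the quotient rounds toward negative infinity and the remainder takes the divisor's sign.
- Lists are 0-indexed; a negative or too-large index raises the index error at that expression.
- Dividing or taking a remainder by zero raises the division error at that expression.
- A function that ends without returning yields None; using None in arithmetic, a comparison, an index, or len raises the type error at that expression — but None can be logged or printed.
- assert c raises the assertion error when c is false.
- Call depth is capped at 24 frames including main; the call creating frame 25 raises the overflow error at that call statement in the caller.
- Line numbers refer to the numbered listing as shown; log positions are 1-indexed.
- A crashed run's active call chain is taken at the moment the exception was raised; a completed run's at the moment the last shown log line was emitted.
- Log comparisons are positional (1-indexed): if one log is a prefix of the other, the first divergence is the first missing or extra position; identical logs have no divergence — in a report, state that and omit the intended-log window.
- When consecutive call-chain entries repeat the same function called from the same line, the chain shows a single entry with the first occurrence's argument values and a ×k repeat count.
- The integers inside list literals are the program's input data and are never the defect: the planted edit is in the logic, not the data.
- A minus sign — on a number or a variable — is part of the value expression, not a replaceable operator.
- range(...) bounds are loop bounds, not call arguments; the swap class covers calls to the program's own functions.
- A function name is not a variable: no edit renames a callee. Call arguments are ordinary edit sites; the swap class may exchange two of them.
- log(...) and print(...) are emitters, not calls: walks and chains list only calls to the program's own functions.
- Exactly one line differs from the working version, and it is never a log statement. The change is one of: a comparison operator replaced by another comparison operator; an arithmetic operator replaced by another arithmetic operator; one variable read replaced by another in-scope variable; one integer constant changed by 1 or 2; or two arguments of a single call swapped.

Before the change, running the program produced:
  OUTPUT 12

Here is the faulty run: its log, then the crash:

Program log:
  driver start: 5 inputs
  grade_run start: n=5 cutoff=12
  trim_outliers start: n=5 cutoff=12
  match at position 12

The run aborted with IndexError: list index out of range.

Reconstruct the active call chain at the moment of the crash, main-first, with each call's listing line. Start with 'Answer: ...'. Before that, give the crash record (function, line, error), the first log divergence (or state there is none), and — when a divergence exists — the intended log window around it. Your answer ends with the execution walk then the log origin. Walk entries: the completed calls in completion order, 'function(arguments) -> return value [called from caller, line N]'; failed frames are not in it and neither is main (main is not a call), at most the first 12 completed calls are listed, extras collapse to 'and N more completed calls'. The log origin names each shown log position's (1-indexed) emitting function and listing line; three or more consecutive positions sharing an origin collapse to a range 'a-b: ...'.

Answer: main -> grade_run (called at line 33).
Core observation: At log position 4 the runs split — shown 'match at position 12', but the working version logs 'match at position 1'.
Crash: grade_run, line 11, IndexError.
First divergence: position 4 — the shown line 'match at position 12' should read 'match at position 1'.
Intended log window:
  2: grade_run start: n=5 cutoff=12
  3: trim_outliers start: n=5 cutoff=12
  4: match at position 1
  5: driver got 36
Execution walk:
  trim_outliers([9, 12, -4, -1, 4], 12) -> 12  [called from grade_run, line 9]
Log origins:
  1: from main, line 32
  2: from grade_run, line 8
  3: from trim_outliers, line 2
  4: from grade_run, line 10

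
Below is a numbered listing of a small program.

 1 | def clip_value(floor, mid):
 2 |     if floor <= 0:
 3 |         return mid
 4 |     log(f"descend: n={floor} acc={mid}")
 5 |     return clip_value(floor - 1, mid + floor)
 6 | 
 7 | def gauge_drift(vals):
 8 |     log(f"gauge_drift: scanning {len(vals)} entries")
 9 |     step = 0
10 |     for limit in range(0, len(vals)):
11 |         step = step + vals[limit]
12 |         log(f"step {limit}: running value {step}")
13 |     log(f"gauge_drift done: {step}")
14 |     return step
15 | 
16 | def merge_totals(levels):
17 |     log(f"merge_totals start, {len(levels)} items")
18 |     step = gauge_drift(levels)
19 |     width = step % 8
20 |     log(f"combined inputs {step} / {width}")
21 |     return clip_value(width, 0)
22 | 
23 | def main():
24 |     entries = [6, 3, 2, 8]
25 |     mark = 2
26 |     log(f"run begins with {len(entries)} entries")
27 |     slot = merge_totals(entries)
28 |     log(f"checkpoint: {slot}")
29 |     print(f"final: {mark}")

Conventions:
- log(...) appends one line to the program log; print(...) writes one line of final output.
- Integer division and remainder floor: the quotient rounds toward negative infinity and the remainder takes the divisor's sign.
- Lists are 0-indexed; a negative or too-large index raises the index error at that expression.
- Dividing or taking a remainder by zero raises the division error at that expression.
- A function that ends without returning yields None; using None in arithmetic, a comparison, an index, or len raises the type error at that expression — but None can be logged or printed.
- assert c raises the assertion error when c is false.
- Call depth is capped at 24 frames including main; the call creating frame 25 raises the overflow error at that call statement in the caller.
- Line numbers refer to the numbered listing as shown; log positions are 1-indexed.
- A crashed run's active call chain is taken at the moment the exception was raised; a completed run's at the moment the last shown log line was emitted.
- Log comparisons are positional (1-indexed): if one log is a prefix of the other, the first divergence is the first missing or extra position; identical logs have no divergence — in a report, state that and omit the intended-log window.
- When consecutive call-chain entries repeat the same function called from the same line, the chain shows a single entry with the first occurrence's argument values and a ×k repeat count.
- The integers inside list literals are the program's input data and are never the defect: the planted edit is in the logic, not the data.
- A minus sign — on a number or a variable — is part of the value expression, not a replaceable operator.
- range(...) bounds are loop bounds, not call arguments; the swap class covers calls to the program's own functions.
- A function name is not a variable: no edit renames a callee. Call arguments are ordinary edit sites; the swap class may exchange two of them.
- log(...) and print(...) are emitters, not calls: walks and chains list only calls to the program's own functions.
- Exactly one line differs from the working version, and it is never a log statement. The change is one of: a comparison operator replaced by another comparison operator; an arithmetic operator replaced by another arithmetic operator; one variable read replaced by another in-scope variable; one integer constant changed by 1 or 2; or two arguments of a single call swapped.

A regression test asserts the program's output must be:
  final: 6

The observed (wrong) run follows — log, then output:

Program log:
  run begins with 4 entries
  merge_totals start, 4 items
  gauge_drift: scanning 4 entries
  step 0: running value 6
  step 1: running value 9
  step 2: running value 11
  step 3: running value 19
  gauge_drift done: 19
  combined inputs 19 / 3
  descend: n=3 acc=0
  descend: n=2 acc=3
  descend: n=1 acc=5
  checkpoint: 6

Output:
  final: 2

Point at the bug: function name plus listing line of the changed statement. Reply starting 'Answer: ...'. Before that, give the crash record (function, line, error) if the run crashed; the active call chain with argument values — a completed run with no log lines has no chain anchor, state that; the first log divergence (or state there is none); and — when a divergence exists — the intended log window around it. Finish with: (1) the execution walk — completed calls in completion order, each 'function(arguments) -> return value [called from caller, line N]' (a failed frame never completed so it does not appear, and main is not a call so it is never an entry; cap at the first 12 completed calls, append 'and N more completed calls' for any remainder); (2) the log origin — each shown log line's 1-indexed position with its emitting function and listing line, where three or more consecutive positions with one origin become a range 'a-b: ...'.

Answer: the defect is in main at line 29.
The tell: Log streams are identical — the defect surfaces only in the printed output.
Call chain: main.
First divergence: none (the log streams are identical).
Execution walk:
  gauge_drift([6, 3, 2, 8]) -> 19  [called from merge_totals, line 18]
  clip_value(0, 6) -> 6  [called from clip_value, line 5]
  clip_value(1, 5) -> 6  [called from clip_value, line 5]
  clip_value(2, 3) -> 6  [called from clip_value, line 5]
  clip_value(3, 0) -> 6  [called from merge_totals, line 21]
  merge_totals([6, 3, 2, 8]) -> 6  [called from main, line 27]
Log origin:
  1: emitted by main (line 26)
  2: emitted by merge_totals (line 17)
  3: emitted by gauge_drift (line 8)
  4-7: emitted by gauge_drift (line 12)
  8: emitted by gauge_drift (line 13)
  9: emitted by merge_totals (line 20)
  10-12: emitted by clip_value (line 4)
  13: emitted by main (line 28)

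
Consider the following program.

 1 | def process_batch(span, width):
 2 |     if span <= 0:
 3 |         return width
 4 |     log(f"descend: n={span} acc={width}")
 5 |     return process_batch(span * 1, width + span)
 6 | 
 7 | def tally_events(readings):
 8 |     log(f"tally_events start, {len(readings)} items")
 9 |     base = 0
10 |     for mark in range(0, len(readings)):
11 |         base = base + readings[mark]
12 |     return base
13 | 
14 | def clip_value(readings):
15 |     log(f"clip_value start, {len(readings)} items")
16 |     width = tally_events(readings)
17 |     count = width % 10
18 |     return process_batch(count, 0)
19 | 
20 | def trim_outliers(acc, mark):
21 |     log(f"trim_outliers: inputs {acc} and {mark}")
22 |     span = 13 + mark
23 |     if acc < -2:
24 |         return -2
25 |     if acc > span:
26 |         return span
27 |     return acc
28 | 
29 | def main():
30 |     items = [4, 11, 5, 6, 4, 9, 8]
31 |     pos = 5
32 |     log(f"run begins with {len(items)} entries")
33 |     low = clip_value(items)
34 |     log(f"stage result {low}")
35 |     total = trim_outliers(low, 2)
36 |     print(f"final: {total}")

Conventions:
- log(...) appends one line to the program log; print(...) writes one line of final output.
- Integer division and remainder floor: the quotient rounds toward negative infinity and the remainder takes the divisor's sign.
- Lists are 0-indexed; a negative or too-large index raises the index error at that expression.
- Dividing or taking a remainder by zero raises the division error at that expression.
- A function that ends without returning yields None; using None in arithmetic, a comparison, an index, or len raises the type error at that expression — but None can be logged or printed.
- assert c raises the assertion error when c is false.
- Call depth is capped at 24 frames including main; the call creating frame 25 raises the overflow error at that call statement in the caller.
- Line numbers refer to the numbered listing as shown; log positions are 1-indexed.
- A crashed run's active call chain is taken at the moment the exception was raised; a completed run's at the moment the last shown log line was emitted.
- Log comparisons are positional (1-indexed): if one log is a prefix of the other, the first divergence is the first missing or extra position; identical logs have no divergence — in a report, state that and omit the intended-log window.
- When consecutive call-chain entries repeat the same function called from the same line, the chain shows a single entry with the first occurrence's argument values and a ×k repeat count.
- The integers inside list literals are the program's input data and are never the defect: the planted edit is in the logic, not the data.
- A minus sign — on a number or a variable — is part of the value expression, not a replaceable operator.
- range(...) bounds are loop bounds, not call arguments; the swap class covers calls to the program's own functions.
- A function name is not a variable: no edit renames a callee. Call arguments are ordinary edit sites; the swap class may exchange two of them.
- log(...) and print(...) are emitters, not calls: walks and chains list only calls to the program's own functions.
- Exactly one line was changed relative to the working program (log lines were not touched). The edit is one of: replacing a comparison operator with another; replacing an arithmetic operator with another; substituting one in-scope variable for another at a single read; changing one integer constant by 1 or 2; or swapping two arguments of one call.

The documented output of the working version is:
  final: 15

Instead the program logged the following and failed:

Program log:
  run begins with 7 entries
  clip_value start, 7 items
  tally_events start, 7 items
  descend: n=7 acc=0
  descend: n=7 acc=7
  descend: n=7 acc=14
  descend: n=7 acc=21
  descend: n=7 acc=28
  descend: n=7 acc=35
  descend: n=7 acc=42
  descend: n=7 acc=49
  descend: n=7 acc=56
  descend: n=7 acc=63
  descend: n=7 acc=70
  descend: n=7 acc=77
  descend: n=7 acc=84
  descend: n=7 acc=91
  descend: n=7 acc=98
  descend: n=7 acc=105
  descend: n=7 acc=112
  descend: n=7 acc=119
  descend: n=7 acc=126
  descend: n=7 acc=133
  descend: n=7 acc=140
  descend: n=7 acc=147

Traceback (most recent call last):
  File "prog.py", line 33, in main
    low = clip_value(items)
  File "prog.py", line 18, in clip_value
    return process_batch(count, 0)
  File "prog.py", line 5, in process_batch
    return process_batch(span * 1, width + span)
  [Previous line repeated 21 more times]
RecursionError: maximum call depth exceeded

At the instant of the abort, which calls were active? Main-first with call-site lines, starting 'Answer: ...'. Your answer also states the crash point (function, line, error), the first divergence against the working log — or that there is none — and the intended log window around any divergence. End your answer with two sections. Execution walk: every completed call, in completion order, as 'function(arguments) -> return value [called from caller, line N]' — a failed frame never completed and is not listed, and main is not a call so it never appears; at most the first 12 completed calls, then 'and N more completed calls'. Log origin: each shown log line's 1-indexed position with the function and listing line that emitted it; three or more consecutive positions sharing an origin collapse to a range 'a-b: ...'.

Answer: main -> clip_value (called at line 33) -> process_batch (called at line 18) -> process_batch (called at line 5) ×21.
Core observation: Everything matches until log position 5, which reads 'descend: n=7 acc=7' in place of 'descend: n=6 acc=7'.
Crash: process_batch, line 5, RecursionError.
First divergence: at position 5 the run shows 'descend: n=7 acc=7' where the working version logs 'descend: n=6 acc=7'.
Intended log window:
  3: tally_events start, 7 items
  4: descend: n=7 acc=0
  5: descend: n=6 acc=7
  6: descend: n=5 acc=13
Execution walk:
  tally_events([4, 11, 5, 6, 4, 9, 8]) -> 47  [called from clip_value, line 16]
Log origin:
  1 — main, line 32
  2 — clip_value, line 15
  3 — tally_events, line 8
  4-25 — process_batch, line 4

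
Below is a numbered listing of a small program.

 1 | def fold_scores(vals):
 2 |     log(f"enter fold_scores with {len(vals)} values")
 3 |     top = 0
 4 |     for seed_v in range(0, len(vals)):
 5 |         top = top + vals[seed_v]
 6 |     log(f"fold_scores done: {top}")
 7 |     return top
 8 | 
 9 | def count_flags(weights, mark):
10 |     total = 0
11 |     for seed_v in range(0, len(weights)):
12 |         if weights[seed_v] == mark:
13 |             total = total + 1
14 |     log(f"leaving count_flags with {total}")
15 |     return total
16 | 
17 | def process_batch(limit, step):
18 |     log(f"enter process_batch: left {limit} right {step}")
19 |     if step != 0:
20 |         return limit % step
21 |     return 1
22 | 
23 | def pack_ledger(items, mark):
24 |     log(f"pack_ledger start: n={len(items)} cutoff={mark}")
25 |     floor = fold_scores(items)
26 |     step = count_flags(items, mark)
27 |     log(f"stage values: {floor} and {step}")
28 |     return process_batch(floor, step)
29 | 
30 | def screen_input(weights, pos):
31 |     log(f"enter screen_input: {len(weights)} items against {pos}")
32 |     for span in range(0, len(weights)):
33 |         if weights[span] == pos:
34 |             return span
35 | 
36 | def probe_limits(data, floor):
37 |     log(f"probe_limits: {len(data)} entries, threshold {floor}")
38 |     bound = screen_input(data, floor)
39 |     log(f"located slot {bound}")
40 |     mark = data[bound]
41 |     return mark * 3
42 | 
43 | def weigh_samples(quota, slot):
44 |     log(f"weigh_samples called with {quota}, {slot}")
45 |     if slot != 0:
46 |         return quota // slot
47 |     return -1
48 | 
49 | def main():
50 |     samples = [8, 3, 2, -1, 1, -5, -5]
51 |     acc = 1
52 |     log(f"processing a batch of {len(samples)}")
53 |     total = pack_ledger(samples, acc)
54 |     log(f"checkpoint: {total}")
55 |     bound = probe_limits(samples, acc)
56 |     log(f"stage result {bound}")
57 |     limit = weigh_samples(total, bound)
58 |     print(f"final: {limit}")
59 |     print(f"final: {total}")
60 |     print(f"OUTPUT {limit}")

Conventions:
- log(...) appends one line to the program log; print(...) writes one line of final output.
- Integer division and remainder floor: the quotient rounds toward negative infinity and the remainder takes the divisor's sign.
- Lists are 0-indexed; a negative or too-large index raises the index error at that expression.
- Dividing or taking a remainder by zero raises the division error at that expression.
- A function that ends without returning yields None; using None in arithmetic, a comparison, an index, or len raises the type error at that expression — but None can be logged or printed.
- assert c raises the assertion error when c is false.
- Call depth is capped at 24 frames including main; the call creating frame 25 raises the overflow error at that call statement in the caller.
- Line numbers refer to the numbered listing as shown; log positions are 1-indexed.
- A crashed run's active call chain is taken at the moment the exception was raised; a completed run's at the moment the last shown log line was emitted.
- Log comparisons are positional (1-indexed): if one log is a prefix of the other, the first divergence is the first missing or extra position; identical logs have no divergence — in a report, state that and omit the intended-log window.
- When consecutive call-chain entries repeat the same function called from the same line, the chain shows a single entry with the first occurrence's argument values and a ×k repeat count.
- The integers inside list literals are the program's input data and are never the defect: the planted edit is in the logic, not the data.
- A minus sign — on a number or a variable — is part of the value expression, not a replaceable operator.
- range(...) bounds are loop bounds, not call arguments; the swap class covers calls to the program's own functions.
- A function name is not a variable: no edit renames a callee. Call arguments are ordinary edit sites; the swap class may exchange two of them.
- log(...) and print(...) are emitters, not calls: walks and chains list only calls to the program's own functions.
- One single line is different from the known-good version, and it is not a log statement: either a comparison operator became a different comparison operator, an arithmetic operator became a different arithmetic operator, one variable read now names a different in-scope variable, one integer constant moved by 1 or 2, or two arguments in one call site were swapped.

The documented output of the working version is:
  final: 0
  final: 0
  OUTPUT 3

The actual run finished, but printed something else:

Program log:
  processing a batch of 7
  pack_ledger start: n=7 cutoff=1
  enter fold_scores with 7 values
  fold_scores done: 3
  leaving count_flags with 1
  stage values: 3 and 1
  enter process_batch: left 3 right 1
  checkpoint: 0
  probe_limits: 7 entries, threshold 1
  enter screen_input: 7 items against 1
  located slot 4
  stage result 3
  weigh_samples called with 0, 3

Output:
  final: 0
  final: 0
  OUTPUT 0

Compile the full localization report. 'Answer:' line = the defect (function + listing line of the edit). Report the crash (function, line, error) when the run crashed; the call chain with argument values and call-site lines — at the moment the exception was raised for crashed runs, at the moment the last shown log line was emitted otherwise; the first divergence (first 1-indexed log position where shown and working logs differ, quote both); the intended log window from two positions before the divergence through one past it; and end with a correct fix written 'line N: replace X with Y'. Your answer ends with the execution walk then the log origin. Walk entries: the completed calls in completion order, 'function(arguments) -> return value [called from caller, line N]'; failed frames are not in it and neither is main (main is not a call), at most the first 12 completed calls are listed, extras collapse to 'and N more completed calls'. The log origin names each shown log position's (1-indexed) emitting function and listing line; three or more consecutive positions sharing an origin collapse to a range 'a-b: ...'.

Answer: the defect is in main at line 60.
Key fact: Nothing in the log betrays the bug — only the output does.
Call chain: main -> weigh_samples(0, 3) (called at line 57).
First divergence: there is none — every log position agrees.
Execution walk:
  fold_scores([8, 3, 2, -1, 1, -5, -5]) -> 3  [called from pack_ledger, line 25]
  count_flags([8, 3, 2, -1, 1, -5, -5], 1) -> 1  [called from pack_ledger, line 26]
  process_batch(3, 1) -> 0  [called from pack_ledger, line 28]
  pack_ledger([8, 3, 2, -1, 1, -5, -5], 1) -> 0  [called from main, line 53]
  screen_input([8, 3, 2, -1, 1, -5, -5], 1) -> 4  [called from probe_limits, line 38]
  probe_limits([8, 3, 2, -1, 1, -5, -5], 1) -> 3  [called from main, line 55]
  weigh_samples(0, 3) -> 0  [called from main, line 57]
Log origins:
  1: logged in main at line 52
  2: logged in pack_ledger at line 24
  3: logged in fold_scores at line 2
  4: logged in fold_scores at line 6
  5: logged in count_flags at line 14
  6: logged in pack_ledger at line 27
  7: logged in process_batch at line 18
  8: logged in main at line 54
  9: logged in probe_limits at line 37
  10: logged in screen_input at line 31
  11: logged in probe_limits at line 39
  12: logged in main at line 56
  13: logged in weigh_samples at line 44
A correct fix: line 60: replace `limit` with `bound`.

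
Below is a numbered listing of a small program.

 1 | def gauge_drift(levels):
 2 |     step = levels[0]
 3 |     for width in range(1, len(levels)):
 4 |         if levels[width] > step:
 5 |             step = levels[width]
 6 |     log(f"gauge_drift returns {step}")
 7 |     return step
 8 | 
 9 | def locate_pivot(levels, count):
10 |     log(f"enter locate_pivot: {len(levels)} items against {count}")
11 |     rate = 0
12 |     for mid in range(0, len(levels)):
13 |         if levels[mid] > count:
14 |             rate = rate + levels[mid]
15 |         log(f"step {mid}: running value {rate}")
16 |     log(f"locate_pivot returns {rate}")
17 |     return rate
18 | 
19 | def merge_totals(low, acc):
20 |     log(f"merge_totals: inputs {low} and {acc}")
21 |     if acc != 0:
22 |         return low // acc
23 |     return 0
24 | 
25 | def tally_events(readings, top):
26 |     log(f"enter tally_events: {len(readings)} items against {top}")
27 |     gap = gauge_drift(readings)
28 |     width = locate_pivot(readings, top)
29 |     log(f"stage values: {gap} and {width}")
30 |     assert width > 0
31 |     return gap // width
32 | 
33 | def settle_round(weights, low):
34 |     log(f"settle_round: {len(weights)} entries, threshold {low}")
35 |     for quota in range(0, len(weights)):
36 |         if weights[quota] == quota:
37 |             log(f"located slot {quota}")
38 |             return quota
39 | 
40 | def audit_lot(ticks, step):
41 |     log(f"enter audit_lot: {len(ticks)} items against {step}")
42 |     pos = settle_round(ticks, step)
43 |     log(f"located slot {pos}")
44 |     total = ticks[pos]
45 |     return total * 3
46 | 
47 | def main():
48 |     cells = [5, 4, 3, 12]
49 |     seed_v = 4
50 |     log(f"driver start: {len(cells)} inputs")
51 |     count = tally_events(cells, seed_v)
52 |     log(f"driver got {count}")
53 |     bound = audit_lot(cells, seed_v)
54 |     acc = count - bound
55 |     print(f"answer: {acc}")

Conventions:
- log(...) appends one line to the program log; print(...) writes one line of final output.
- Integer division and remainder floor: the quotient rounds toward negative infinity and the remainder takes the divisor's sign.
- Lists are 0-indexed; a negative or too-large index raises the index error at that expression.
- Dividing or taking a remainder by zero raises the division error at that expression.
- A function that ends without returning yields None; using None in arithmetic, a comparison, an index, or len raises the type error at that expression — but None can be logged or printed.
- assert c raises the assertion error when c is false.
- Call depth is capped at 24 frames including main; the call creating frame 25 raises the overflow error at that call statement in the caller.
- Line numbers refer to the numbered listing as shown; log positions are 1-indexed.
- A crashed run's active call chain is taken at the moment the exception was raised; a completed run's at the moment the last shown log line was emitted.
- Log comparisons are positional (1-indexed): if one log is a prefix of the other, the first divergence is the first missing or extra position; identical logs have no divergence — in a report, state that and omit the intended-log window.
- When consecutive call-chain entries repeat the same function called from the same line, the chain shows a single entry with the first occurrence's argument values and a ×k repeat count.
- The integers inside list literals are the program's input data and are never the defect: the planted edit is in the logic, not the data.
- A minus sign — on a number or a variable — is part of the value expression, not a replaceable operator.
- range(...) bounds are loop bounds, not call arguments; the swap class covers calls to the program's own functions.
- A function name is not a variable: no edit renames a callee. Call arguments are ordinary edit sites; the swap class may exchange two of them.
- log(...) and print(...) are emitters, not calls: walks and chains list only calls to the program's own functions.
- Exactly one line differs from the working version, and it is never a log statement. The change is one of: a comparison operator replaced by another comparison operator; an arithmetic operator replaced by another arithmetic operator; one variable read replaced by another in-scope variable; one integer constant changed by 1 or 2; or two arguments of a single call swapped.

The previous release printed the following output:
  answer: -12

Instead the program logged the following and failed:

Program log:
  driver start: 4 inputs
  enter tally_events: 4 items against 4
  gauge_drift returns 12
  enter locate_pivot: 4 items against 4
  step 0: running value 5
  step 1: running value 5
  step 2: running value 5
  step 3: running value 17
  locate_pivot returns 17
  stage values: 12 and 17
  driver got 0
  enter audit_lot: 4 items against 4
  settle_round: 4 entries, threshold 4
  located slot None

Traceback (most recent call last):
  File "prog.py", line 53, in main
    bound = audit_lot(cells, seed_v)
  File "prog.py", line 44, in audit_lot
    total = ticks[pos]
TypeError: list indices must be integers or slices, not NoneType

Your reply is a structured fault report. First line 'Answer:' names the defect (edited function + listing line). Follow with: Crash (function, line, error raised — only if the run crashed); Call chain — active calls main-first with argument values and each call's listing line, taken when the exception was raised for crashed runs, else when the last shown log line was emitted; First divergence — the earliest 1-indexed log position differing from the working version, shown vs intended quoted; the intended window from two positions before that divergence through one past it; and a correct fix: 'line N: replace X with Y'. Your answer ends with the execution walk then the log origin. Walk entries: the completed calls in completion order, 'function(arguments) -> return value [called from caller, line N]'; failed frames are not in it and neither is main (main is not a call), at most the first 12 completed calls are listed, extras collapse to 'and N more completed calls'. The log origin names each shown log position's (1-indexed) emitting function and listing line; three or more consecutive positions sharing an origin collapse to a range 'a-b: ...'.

Answer: the defect is in settle_round at line 36.
Key fact: At log position 14 the runs split — shown 'located slot None', but the working version logs 'located slot 1'.
Crash: audit_lot, line 44, TypeError.
Call chain: main -> audit_lot([5, 4, 3, 12], 4) (called at line 53).
First divergence: position 14; shown 'located slot None' vs intended 'located slot 1'.
Intended log window:
  12: enter audit_lot: 4 items against 4
  13: settle_round: 4 entries, threshold 4
  14: located slot 1
  15: located slot 1
Execution walk:
  gauge_drift([5, 4, 3, 12]) -> 12  [called from tally_events, line 27]
  locate_pivot([5, 4, 3, 12], 4) -> 17  [called from tally_events, line 28]
  tally_events([5, 4, 3, 12], 4) -> 0  [called from main, line 51]
  settle_round([5, 4, 3, 12], 4) -> None  [called from audit_lot, line 42]
Origin of each log line:
  1: from main, line 50
  2: from tally_events, line 26
  3: from gauge_drift, line 6
  4: from locate_pivot, line 10
  5-8: from locate_pivot, line 15
  9: from locate_pivot, line 16
  10: from tally_events, line 29
  11: from main, line 52
  12: from audit_lot, line 41
  13: from settle_round, line 34
  14: from audit_lot, line 43
A correct fix: line 36: replace `weights[quota] == quota` with `weights[quota] == low`.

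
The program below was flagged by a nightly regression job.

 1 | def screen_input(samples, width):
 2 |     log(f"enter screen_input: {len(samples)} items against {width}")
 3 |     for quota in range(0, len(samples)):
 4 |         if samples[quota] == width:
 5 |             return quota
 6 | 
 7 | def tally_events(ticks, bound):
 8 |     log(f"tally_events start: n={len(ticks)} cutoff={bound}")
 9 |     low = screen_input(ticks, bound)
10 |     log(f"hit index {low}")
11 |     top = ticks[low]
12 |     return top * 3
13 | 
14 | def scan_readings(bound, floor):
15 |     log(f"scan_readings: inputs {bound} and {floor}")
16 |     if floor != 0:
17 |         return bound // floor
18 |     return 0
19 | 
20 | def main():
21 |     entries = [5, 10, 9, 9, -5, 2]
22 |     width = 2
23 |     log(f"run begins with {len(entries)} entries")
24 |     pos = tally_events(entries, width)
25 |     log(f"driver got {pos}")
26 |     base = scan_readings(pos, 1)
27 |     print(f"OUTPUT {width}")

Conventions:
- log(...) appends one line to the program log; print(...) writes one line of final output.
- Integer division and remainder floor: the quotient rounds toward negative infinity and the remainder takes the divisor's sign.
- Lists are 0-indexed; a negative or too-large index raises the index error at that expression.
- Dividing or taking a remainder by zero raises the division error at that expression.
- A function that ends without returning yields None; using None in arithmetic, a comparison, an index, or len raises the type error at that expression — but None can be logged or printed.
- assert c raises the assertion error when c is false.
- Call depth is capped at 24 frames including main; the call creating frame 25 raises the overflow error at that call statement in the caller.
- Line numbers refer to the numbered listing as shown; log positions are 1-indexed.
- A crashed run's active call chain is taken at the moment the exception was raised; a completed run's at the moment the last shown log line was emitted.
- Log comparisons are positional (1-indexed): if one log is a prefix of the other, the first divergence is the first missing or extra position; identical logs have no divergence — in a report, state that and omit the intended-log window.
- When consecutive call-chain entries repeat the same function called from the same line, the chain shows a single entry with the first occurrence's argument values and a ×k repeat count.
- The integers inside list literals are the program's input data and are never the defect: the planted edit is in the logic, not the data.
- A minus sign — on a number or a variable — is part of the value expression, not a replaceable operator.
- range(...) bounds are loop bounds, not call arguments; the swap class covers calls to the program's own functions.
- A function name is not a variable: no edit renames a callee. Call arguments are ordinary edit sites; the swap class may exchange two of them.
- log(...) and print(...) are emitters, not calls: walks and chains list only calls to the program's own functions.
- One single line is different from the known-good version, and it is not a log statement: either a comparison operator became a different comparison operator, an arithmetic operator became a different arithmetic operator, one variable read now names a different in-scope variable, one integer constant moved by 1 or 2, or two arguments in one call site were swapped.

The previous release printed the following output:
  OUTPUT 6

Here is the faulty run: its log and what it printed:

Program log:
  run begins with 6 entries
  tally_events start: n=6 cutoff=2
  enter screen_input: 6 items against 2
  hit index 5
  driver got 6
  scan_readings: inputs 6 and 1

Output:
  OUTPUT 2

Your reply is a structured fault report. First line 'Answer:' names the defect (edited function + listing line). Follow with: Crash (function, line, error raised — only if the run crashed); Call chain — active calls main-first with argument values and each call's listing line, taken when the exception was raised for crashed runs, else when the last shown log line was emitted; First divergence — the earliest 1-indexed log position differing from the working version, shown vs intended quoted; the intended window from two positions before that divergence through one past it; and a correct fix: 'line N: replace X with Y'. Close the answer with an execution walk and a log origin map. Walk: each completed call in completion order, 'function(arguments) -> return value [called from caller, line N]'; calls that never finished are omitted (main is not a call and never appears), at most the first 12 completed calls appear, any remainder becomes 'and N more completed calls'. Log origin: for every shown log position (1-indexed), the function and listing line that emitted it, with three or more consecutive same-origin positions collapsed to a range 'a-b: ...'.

Answer: the defect is in main at line 27.
Key fact: Every logged value matches the working version; the printed result is what differs.
Call chain: main -> scan_readings(6, 1) (called at line 26).
First divergence: none (the log streams are identical).
Execution walk:
  screen_input([5, 10, 9, 9, -5, 2], 2) -> 5  [called from tally_events, line 9]
  tally_events([5, 10, 9, 9, -5, 2], 2) -> 6  [called from main, line 24]
  scan_readings(6, 1) -> 6  [called from main, line 26]
Log line origins:
  1: logged in main at line 23
  2: logged in tally_events at line 8
  3: logged in screen_input at line 2
  4: logged in tally_events at line 10
  5: logged in main at line 25
  6: logged in scan_readings at line 15
A correct fix: line 27: replace `width` with `base`.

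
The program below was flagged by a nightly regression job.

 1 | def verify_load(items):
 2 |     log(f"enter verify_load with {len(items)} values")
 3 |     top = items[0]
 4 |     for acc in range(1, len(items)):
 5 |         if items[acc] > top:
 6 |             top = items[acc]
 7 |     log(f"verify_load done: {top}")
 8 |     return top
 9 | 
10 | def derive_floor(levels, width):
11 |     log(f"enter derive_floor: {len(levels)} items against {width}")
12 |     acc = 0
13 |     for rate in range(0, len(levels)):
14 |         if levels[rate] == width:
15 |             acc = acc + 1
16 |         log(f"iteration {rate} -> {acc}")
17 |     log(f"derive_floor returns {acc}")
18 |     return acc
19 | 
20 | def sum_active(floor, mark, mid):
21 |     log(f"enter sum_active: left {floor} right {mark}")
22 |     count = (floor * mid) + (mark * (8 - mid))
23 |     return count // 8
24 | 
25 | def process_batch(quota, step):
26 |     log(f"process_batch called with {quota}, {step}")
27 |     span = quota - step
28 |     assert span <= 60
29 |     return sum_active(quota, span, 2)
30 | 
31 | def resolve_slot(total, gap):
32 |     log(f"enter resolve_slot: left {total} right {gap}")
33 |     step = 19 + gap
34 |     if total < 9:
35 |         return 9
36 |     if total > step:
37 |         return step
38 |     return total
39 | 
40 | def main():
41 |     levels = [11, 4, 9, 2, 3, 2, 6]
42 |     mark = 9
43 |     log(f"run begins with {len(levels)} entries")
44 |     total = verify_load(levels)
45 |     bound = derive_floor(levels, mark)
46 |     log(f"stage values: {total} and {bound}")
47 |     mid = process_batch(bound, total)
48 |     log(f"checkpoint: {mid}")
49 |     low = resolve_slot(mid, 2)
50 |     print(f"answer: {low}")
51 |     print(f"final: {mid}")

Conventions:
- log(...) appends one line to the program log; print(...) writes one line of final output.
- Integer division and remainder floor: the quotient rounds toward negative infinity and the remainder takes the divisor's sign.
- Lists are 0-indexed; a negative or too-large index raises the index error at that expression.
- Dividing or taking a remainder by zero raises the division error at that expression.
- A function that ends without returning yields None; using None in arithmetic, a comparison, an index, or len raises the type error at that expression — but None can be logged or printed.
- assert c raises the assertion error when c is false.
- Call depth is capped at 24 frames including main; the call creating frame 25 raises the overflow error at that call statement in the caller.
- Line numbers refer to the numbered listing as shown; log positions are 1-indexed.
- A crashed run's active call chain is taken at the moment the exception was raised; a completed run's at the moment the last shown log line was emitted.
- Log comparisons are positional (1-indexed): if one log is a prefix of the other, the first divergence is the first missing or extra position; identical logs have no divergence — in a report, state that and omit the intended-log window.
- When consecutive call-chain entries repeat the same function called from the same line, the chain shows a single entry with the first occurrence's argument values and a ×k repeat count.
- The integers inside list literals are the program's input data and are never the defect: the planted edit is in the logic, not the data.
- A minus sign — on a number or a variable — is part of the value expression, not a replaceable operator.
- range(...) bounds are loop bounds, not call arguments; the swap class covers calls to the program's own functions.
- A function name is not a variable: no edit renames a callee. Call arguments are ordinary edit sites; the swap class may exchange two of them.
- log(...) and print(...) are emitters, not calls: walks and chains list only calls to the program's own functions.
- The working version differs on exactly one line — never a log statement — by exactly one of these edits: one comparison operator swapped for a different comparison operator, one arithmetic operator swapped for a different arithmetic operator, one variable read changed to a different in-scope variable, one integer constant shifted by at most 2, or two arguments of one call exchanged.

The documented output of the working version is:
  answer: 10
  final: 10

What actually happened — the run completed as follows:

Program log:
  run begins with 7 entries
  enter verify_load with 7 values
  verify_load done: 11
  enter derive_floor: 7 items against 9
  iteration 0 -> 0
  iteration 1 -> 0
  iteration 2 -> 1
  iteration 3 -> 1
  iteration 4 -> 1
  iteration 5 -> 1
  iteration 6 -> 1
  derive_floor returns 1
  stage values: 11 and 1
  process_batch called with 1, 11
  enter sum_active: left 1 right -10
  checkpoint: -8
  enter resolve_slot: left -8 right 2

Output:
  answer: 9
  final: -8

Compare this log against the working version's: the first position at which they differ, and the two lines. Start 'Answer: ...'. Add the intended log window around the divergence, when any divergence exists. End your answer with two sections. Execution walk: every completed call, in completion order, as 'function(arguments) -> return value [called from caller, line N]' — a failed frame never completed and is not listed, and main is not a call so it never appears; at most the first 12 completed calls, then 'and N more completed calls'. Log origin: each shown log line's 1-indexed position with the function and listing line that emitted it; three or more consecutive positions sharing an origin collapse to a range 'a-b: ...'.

Answer: at position 14 the run shows 'process_batch called with 1, 11' where the working version logs 'process_batch called with 11, 1'.
Intended log window:
  12: derive_floor returns 1
  13: stage values: 11 and 1
  14: process_batch called with 11, 1
  15: enter sum_active: left 11 right 10
Execution walk:
  verify_load([11, 4, 9, 2, 3, 2, 6]) -> 11  [called from main, line 44]
  derive_floor([11, 4, 9, 2, 3, 2, 6], 9) -> 1  [called from main, line 45]
  sum_active(1, -10, 2) -> -8  [called from process_batch, line 29]
  process_batch(1, 11) -> -8  [called from main, line 47]
  resolve_slot(-8, 2) -> 9  [called from main, line 49]
Origin of each log line:
  1: emitted by main (line 43)
  2: emitted by verify_load (line 2)
  3: emitted by verify_load (line 7)
  4: emitted by derive_floor (line 11)
  5-11: emitted by derive_floor (line 16)
  12: emitted by derive_floor (line 17)
  13: emitted by main (line 46)
  14: emitted by process_batch (line 26)
  15: emitted by sum_active (line 21)
  16: emitted by main (line 48)
  17: emitted by resolve_slot (line 32)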